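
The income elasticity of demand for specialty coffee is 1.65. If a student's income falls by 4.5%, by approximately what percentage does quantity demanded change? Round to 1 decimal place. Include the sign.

-7.4%

%ΔQ ≈ η × %ΔI = 1.65 × (-4.5%) = -7.4%.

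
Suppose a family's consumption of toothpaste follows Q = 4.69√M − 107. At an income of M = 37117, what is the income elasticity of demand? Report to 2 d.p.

0.57

At M = 37117: Q = 796.565.
dQ/dM = 4.69/(2√M) = 0.0121718 at this income.
η = (dQ/dM)·(M/Q) = 0.0121718 × (37117/796.565) = 0.57.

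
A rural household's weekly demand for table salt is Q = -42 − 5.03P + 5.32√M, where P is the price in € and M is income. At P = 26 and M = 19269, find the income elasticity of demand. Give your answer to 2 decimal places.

At P = 26, M = 19269: Q = 565.704.
Holding P constant, ∂Q/∂M = 5.32/(2√M) = 0.0191625.
η_M = (∂Q/∂M)·(M/Q) = 0.0191625 × (19269/565.704) = 0.65.

0.65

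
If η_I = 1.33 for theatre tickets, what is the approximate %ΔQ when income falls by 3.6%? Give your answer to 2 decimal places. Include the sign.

-4.79%

%ΔQ ≈ η × %ΔI = 1.33 × (-3.6%) = -4.79%.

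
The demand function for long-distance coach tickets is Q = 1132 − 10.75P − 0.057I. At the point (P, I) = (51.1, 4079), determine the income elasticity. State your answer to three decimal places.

At P = 51.1, I = 4079: Q = 350.172.
Holding P constant, ∂Q/∂I = −0.057.
η_I = (∂Q/∂I)·(I/Q) = -0.057 × (4079/350.172) = -0.664.

-0.664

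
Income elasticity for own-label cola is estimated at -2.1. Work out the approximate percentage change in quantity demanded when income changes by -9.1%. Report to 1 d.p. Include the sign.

%ΔQ ≈ η × %ΔI = -2.1 × (-9.1%) = 19.1%.

19.1%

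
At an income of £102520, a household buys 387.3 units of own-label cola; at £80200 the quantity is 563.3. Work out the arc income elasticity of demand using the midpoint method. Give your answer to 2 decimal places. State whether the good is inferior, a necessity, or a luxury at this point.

-1.52 (inferior good)

ΔQ = 563.3 − 387.3 = 176; midpoint Q̄ = (387.3 + 563.3)/2 = 475.3.
ΔI = 80200 − 102520 = -22320; midpoint Ī = (102520 + 80200)/2 = 91360.
η = (ΔQ/Q̄) ÷ (ΔI/Ī) = (176/475.3) ÷ (-22320/91360) = -1.52.
η < 0 ⇒ inferior good.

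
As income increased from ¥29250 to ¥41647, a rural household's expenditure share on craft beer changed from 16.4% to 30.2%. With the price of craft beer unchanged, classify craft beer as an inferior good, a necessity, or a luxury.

The budget share rises as income rises, so η > 1.

luxury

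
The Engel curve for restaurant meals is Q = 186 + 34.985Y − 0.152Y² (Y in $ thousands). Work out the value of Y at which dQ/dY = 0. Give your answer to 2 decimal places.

115.08

dQ/dY = 34.985 − 0.304Y.
The good is inferior where dQ/dY < 0. Setting dQ/dY = 0 gives Y = 34.985 / 0.304 = 115.08.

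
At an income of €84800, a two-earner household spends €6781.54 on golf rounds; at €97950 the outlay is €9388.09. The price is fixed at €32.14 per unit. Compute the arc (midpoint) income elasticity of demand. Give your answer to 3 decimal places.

With a constant price, Q₁ = 6781.54/32.14 = 211.000 and Q₂ = 9388.09/32.14 = 292.100 (equivalently, work directly with expenditure since P cancels).
Midpoint %ΔQ = (9388.09 − 6781.54)/8084.82 = 0.32240; midpoint %ΔI = (97950 − 84800)/91375 = 0.14391.
η = 0.32240 / 0.14391 = 2.240.

2.240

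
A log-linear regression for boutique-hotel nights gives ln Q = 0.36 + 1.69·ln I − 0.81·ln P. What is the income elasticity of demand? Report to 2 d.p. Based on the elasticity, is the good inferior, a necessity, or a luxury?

In a log-linear demand, the coefficient on ln I is the income elasticity.
So η = 1.69.
η > 1 ⇒ luxury.

1.69 (luxury)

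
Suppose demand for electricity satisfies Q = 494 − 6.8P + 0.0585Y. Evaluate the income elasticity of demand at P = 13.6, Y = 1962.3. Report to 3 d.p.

0.222

At P = 13.6, Y = 1962.3: Q = 516.315.
Holding P constant, ∂Q/∂Y = 0.0585.
η_Y = (∂Q/∂Y)·(Y/Q) = 0.0585 × (1962.3/516.315) = 0.222.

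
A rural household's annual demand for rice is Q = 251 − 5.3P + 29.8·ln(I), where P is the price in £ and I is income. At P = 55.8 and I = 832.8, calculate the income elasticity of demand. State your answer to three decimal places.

0.191

At P = 55.8, I = 832.8: Q = 155.659.
Holding P constant, ∂Q/∂I = 29.8/I = 0.0357829.
η_I = (∂Q/∂I)·(I/Q) = 0.0357829 × (832.8/155.659) = 0.191.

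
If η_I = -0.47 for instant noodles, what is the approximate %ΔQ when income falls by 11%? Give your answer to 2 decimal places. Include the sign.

%ΔQ ≈ η × %ΔI = -0.47 × (-11%) = 5.17%.

5.17%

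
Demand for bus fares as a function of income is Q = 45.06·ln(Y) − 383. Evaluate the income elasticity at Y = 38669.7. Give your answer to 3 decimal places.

At Y = 38669.7: Q = 92.960.
dQ/dY = 45.06/Y = 0.00116525 at this income.
η = (dQ/dY)·(Y/Q) = 0.00116525 × (38669.7/92.960) = 0.485.

0.485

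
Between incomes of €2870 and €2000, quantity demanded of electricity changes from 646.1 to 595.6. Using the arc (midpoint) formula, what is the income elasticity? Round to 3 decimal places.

0.228

ΔQ = 595.6 − 646.1 = -50.5; midpoint Q̄ = (646.1 + 595.6)/2 = 620.85.
ΔI = 2000 − 2870 = -870; midpoint Ī = (2870 + 2000)/2 = 2435.
η = (ΔQ/Q̄) ÷ (ΔI/Ī) = (-50.5/620.85) ÷ (-870/2435) = 0.228.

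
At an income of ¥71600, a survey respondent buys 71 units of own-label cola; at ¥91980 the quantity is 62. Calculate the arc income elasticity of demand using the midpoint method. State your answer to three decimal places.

-0.543

ΔQ = 62 − 71 = -9; midpoint Q̄ = (71 + 62)/2 = 66.5.
ΔI = 91980 − 71600 = 20380; midpoint Ī = (71600 + 91980)/2 = 81790.
η = (ΔQ/Q̄) ÷ (ΔI/Ī) = (-9/66.5) ÷ (20380/81790) = -0.543.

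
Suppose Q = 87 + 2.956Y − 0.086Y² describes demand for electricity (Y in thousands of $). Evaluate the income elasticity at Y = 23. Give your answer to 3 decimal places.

-0.210

At Y = 23: Q = 109.4940.
dQ/dY = 2.956 − 0.172Y = -1.00000.
η = (dQ/dY)·(Y/Q) = -1.00000 × (23/109.4940) = -0.210.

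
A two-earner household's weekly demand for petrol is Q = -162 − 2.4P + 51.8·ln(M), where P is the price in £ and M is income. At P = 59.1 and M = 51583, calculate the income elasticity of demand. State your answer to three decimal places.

0.201

At P = 59.1, M = 51583: Q = 258.239.
Holding P constant, ∂Q/∂M = 51.8/M = 0.00100421.
η_M = (∂Q/∂M)·(M/Q) = 0.00100421 × (51583/258.239) = 0.201.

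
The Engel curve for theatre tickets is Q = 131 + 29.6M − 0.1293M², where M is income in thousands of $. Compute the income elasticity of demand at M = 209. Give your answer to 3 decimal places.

At M = 209: Q = 669.4467.
dQ/dM = 29.6 − 0.2586M = -24.44740.
η = (dQ/dM)·(M/Q) = -24.44740 × (209/669.4467) = -7.632.

-7.632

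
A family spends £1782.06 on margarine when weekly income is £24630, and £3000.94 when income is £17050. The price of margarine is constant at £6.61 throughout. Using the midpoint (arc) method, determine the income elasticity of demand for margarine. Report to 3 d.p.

With a constant price, Q₁ = 1782.06/6.61 = 269.601 and Q₂ = 3000.94/6.61 = 454.000 (equivalently, work directly with expenditure since P cancels).
Midpoint %ΔQ = (3000.94 − 1782.06)/2391.50 = 0.50967; midpoint %ΔI = (17050 − 24630)/20840 = -0.36372.
η = 0.50967 / -0.36372 = -1.401.

-1.401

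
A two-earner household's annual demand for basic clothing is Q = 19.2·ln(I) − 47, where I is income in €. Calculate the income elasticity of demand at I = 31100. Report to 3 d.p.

0.127

At I = 31100: Q = 151.623.
dQ/dI = 19.2/I = 0.000617363 at this income.
η = (dQ/dI)·(I/Q) = 0.000617363 × (31100/151.623) = 0.127.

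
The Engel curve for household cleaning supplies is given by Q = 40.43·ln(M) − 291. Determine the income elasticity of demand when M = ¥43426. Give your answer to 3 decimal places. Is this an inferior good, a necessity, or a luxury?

At M = 43426: Q = 140.744.
dQ/dM = 40.43/M = 0.000931009 at this income.
η = (dQ/dM)·(M/Q) = 0.000931009 × (43426/140.744) = 0.287.
Since 0 < η < 1, the good is a necessity.

0.287 (necessity)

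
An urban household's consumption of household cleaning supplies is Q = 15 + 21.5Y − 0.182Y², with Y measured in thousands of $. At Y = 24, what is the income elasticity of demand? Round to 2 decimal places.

At Y = 24: Q = 426.1680.
dQ/dY = 21.5 − 0.364Y = 12.76400.
η = (dQ/dY)·(Y/Q) = 12.76400 × (24/426.1680) = 0.72.

0.72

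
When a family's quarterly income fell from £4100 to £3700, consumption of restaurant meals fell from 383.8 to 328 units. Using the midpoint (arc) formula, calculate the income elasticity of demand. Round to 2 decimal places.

1.53

ΔQ = 328 − 383.8 = -55.8; midpoint Q̄ = (383.8 + 328)/2 = 355.9.
ΔI = 3700 − 4100 = -400; midpoint Ī = (4100 + 3700)/2 = 3900.
η = (ΔQ/Q̄) ÷ (ΔI/Ī) = (-55.8/355.9) ÷ (-400/3900) = 1.53.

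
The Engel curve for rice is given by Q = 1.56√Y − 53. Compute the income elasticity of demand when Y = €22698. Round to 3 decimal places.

At Y = 22698: Q = 182.027.
dQ/dY = 1.56/(2√Y) = 0.00517727 at this income.
η = (dQ/dY)·(Y/Q) = 0.00517727 × (22698/182.027) = 0.646.

0.646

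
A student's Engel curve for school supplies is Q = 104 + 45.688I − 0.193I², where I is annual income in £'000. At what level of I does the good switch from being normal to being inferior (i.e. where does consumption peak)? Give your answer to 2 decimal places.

118.36

dQ/dI = 45.688 − 0.386I.
The good is inferior where dQ/dI < 0. Setting dQ/dI = 0 gives I = 45.688 / 0.386 = 118.36.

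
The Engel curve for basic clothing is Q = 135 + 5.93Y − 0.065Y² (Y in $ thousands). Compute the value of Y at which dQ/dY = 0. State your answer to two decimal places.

45.62

dQ/dY = 5.93 − 0.13Y.
The good is inferior where dQ/dY < 0. Setting dQ/dY = 0 gives Y = 5.93 / 0.13 = 45.62.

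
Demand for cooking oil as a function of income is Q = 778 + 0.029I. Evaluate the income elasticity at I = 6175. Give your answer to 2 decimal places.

At I = 6175: Q = 957.075.
dQ/dI = 0.029.
η = (dQ/dI)·(I/Q) = 0.029 × (6175/957.075) = 0.19.

0.19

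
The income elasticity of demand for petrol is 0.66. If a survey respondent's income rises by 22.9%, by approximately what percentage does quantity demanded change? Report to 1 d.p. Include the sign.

15.1%

%ΔQ ≈ η × %ΔI = 0.66 × 22.9% = 15.1%.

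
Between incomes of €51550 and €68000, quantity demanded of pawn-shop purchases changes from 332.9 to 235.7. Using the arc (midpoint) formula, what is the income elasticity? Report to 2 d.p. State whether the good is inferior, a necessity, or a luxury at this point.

ΔQ = 235.7 − 332.9 = -97.2; midpoint Q̄ = (332.9 + 235.7)/2 = 284.3.
ΔI = 68000 − 51550 = 16450; midpoint Ī = (51550 + 68000)/2 = 59775.
η = (ΔQ/Q̄) ÷ (ΔI/Ī) = (-97.2/284.3) ÷ (16450/59775) = -1.24.
η < 0 ⇒ inferior good.

-1.24 (inferior good)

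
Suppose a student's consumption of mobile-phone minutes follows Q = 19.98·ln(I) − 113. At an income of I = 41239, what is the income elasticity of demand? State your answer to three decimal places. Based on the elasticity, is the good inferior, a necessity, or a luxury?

0.201 (necessity)

At I = 41239: Q = 99.330.
dQ/dI = 19.98/I = 0.000484493 at this income.
η = (dQ/dI)·(I/Q) = 0.000484493 × (41239/99.330) = 0.201.
Since 0 < η < 1, the good is a necessity.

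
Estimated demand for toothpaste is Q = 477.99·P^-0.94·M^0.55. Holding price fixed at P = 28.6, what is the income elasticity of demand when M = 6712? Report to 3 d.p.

0.550

For a multiplicative demand Q = A·P^α·M^β, the income elasticity is β everywhere.
Here β = 0.55, so η = 0.550.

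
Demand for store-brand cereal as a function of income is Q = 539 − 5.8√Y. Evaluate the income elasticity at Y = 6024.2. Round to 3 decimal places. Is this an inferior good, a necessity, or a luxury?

-2.534 (inferior good)

At Y = 6024.2: Q = 88.829.
dQ/dY = -5.8/(2√Y) = -0.0373636 at this income.
η = (dQ/dY)·(Y/Q) = -0.0373636 × (6024.2/88.829) = -2.534.
Since η < 0, the good is an inferior good.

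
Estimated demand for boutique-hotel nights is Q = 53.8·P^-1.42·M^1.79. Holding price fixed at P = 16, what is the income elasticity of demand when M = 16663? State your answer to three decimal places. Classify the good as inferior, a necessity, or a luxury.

1.790 (luxury)

For a multiplicative demand Q = A·P^α·M^β, the income elasticity is β everywhere.
Here β = 1.79, so η = 1.790.
Since η > 1, this is a luxury.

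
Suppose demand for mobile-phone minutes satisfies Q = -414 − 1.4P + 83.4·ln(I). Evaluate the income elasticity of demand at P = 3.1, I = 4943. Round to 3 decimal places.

0.287

At P = 3.1, I = 4943: Q = 291.038.
Holding P constant, ∂Q/∂I = 83.4/I = 0.0168723.
η_I = (∂Q/∂I)·(I/Q) = 0.0168723 × (4943/291.038) = 0.287.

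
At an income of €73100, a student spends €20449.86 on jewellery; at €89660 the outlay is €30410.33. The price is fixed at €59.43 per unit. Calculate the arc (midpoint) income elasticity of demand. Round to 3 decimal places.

With a constant price, Q₁ = 20449.86/59.43 = 344.100 and Q₂ = 30410.33/59.43 = 511.700 (equivalently, work directly with expenditure since P cancels).
Midpoint %ΔQ = (30410.33 − 20449.86)/25430.10 = 0.39168; midpoint %ΔI = (89660 − 73100)/81380 = 0.20349.
η = 0.39168 / 0.20349 = 1.925.

1.925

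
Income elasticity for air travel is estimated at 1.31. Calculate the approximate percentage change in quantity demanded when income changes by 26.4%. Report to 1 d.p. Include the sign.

34.6%

%ΔQ ≈ η × %ΔI = 1.31 × 26.4% = 34.6%.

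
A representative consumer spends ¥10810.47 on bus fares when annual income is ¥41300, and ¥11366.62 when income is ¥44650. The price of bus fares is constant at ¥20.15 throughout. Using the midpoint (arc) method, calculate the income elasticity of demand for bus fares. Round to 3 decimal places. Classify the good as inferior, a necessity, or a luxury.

0.643 (necessity)

With a constant price, Q₁ = 10810.47/20.15 = 536.500 and Q₂ = 11366.62/20.15 = 564.100 (equivalently, work directly with expenditure since P cancels).
Midpoint %ΔQ = (11366.62 − 10810.47)/11088.55 = 0.05016; midpoint %ΔI = (44650 − 41300)/42975 = 0.07795.
η = 0.05016 / 0.07795 = 0.643.
0 < η < 1 ⇒ necessity.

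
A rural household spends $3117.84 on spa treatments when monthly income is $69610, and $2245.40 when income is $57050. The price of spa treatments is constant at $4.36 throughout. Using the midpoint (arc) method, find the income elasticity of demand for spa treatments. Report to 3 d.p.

With a constant price, Q₁ = 3117.84/4.36 = 715.101 and Q₂ = 2245.40/4.36 = 515.000 (equivalently, work directly with expenditure since P cancels).
Midpoint %ΔQ = (2245.40 − 3117.84)/2681.62 = -0.32534; midpoint %ΔI = (57050 − 69610)/63330 = -0.19833.
η = -0.32534 / -0.19833 = 1.640.

1.640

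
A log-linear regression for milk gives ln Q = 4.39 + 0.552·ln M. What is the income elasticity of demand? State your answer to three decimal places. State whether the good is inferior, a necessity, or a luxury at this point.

In a log-linear demand, the coefficient on ln M is the income elasticity.
So η = 0.552.
0 < η < 1 ⇒ necessity.

0.552 (necessity)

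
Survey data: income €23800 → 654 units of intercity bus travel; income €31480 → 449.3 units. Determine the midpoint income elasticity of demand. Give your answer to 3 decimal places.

ΔQ = 449.3 − 654 = -204.7; midpoint Q̄ = (654 + 449.3)/2 = 551.65.
ΔI = 31480 − 23800 = 7680; midpoint Ī = (23800 + 31480)/2 = 27640.
η = (ΔQ/Q̄) ÷ (ΔI/Ī) = (-204.7/551.65) ÷ (7680/27640) = -1.335.

-1.335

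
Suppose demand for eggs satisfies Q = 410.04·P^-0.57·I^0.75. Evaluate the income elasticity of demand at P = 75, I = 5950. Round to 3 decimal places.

For a multiplicative demand Q = A·P^α·I^β, the income elasticity is β everywhere.
Here β = 0.75, so η = 0.750.

0.750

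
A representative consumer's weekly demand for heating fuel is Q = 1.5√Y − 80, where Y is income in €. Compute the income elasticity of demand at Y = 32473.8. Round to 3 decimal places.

0.710

At Y = 32473.8: Q = 190.307.
dQ/dY = 1.5/(2√Y) = 0.00416193 at this income.
η = (dQ/dY)·(Y/Q) = 0.00416193 × (32473.8/190.307) = 0.710.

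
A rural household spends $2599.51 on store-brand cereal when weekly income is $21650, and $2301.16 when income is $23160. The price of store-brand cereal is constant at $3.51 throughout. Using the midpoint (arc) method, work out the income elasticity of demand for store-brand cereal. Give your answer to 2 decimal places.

With a constant price, Q₁ = 2599.51/3.51 = 740.601 and Q₂ = 2301.16/3.51 = 655.601 (equivalently, work directly with expenditure since P cancels).
Midpoint %ΔQ = (2301.16 − 2599.51)/2450.34 = -0.12176; midpoint %ΔI = (23160 − 21650)/22405 = 0.06740.
η = -0.12176 / 0.06740 = -1.81.

-1.81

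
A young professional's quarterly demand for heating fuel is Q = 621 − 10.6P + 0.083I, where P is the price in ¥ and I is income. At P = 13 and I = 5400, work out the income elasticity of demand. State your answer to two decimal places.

At P = 13, I = 5400: Q = 931.400.
Holding P constant, ∂Q/∂I = 0.083.
η_I = (∂Q/∂I)·(I/Q) = 0.083 × (5400/931.400) = 0.48.

0.48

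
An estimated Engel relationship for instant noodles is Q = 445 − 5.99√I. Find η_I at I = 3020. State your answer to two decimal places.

-1.42

At I = 3020: Q = 115.822.
dQ/dI = -5.99/(2√I) = -0.0544996 at this income.
η = (dQ/dI)·(I/Q) = -0.0544996 × (3020/115.822) = -1.42.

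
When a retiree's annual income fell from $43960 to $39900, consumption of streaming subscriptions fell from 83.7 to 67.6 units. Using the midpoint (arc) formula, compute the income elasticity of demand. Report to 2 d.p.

2.20

ΔQ = 67.6 − 83.7 = -16.1; midpoint Q̄ = (83.7 + 67.6)/2 = 75.65.
ΔI = 39900 − 43960 = -4060; midpoint Ī = (43960 + 39900)/2 = 41930.
η = (ΔQ/Q̄) ÷ (ΔI/Ī) = (-16.1/75.65) ÷ (-4060/41930) = 2.20.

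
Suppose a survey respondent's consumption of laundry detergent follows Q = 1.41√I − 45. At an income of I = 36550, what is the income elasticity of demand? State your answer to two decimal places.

At I = 36550: Q = 224.565.
dQ/dI = 1.41/(2√I) = 0.00368761 at this income.
η = (dQ/dI)·(I/Q) = 0.00368761 × (36550/224.565) = 0.60.

0.60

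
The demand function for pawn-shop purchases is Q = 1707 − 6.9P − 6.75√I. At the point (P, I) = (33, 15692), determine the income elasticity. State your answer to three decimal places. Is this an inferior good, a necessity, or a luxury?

-0.667 (inferior good)

At P = 33, I = 15692: Q = 633.743.
Holding P constant, ∂Q/∂I = -6.75/(2√I) = -0.0269423.
η_I = (∂Q/∂I)·(I/Q) = -0.0269423 × (15692/633.743) = -0.667.
Since η < 0, this is an inferior good.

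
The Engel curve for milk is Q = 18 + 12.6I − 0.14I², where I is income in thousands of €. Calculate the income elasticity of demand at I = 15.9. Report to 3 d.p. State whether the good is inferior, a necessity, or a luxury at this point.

0.708 (necessity)

At I = 15.9: Q = 182.9466.
dQ/dI = 12.6 − 0.28I = 8.14800.
η = (dQ/dI)·(I/Q) = 8.14800 × (15.9/182.9466) = 0.708.
0 < η < 1 ⇒ necessity.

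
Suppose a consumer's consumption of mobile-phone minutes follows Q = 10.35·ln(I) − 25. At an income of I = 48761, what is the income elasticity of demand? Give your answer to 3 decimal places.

At I = 48761: Q = 86.725.
dQ/dI = 10.35/I = 0.00021226 at this income.
η = (dQ/dI)·(I/Q) = 0.00021226 × (48761/86.725) = 0.119.

0.119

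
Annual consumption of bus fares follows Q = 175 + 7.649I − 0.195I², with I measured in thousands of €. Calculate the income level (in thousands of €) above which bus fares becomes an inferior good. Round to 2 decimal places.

19.61

dQ/dI = 7.649 − 0.39I.
The good is inferior where dQ/dI < 0. Setting dQ/dI = 0 gives I = 7.649 / 0.39 = 19.61.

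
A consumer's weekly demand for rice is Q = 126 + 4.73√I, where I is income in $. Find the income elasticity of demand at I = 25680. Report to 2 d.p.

0.43

At I = 25680: Q = 883.982.
dQ/dI = 4.73/(2√I) = 0.0147582 at this income.
η = (dQ/dI)·(I/Q) = 0.0147582 × (25680/883.982) = 0.43.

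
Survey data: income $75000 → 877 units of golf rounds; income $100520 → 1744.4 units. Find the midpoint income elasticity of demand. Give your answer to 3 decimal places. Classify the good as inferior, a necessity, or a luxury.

2.276 (luxury)

ΔQ = 1744.4 − 877 = 867.4; midpoint Q̄ = (877 + 1744.4)/2 = 1310.7.
ΔI = 100520 − 75000 = 25520; midpoint Ī = (75000 + 100520)/2 = 87760.
η = (ΔQ/Q̄) ÷ (ΔI/Ī) = (867.4/1310.7) ÷ (25520/87760) = 2.276.
η > 1 ⇒ luxury.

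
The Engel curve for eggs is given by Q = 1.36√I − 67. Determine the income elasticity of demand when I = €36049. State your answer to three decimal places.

0.675

At I = 36049: Q = 191.217.
dQ/dI = 1.36/(2√I) = 0.00358148 at this income.
η = (dQ/dI)·(I/Q) = 0.00358148 × (36049/191.217) = 0.675.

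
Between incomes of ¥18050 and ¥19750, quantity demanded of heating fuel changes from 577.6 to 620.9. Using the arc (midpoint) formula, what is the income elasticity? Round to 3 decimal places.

0.803

ΔQ = 620.9 − 577.6 = 43.3; midpoint Q̄ = (577.6 + 620.9)/2 = 599.25.
ΔI = 19750 − 18050 = 1700; midpoint Ī = (18050 + 19750)/2 = 18900.
η = (ΔQ/Q̄) ÷ (ΔI/Ī) = (43.3/599.25) ÷ (1700/18900) = 0.803.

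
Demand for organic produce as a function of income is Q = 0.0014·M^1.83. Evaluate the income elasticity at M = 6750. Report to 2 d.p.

1.83

For Q = A·M^β the income elasticity is constant and equal to β.
Here β = 1.83, so η = 1.83.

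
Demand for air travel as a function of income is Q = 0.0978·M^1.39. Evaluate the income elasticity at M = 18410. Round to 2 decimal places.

For Q = A·M^β the income elasticity is constant and equal to β.
Here β = 1.39, so η = 1.39.

1.39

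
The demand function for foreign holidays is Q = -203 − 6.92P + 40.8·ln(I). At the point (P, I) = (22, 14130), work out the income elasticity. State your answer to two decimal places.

At P = 22, I = 14130: Q = 34.647.
Holding P constant, ∂Q/∂I = 40.8/I = 0.00288747.
η_I = (∂Q/∂I)·(I/Q) = 0.00288747 × (14130/34.647) = 1.18.

1.18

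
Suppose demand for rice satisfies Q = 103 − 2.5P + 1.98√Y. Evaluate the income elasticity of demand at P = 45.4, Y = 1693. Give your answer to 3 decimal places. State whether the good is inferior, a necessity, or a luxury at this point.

0.574 (necessity)

At P = 45.4, Y = 1693: Q = 70.969.
Holding P constant, ∂Q/∂Y = 1.98/(2√Y) = 0.0240606.
η_Y = (∂Q/∂Y)·(Y/Q) = 0.0240606 × (1693/70.969) = 0.574.
Since 0 < η < 1, this is a necessity.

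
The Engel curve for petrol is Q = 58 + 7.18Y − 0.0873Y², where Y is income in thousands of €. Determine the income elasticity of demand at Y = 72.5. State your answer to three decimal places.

-3.319

At Y = 72.5: Q = 119.6794.
dQ/dY = 7.18 − 0.1746Y = -5.47850.
η = (dQ/dY)·(Y/Q) = -5.47850 × (72.5/119.6794) = -3.319.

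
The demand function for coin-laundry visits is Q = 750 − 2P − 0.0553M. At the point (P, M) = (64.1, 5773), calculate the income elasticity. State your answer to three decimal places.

At P = 64.1, M = 5773: Q = 302.553.
Holding P constant, ∂Q/∂M = −0.0553.
η_M = (∂Q/∂M)·(M/Q) = -0.0553 × (5773/302.553) = -1.055.

-1.055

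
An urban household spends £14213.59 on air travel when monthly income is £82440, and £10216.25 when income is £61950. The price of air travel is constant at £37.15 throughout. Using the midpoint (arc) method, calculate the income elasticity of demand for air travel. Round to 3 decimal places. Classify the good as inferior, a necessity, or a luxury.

1.153 (luxury)

With a constant price, Q₁ = 14213.59/37.15 = 382.600 and Q₂ = 10216.25/37.15 = 275.000 (equivalently, work directly with expenditure since P cancels).
Midpoint %ΔQ = (10216.25 − 14213.59)/12214.92 = -0.32725; midpoint %ΔI = (61950 − 82440)/72195 = -0.28381.
η = -0.32725 / -0.28381 = 1.153.
η > 1 ⇒ luxury.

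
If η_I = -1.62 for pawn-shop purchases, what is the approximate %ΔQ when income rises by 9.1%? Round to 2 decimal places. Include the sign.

-14.74%

%ΔQ ≈ η × %ΔI = -1.62 × 9.1% = -14.74%.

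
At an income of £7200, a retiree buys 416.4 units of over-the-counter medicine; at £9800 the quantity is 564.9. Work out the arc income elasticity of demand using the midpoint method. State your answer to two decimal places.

ΔQ = 564.9 − 416.4 = 148.5; midpoint Q̄ = (416.4 + 564.9)/2 = 490.65.
ΔI = 9800 − 7200 = 2600; midpoint Ī = (7200 + 9800)/2 = 8500.
η = (ΔQ/Q̄) ÷ (ΔI/Ī) = (148.5/490.65) ÷ (2600/8500) = 0.99.

0.99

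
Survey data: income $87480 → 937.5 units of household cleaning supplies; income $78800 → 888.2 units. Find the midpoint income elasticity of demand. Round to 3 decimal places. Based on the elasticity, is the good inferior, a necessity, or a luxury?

ΔQ = 888.2 − 937.5 = -49.3; midpoint Q̄ = (937.5 + 888.2)/2 = 912.85.
ΔI = 78800 − 87480 = -8680; midpoint Ī = (87480 + 78800)/2 = 83140.
η = (ΔQ/Q̄) ÷ (ΔI/Ī) = (-49.3/912.85) ÷ (-8680/83140) = 0.517.
0 < η < 1 ⇒ necessity.

0.517 (necessity)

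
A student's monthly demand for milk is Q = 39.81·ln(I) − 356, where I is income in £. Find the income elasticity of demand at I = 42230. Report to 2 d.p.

At I = 42230: Q = 68.012.
dQ/dI = 39.81/I = 0.000942695 at this income.
η = (dQ/dI)·(I/Q) = 0.000942695 × (42230/68.012) = 0.59.

0.59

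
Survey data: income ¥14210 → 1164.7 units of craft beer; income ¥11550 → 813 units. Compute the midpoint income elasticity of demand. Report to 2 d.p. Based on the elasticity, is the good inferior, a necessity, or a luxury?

1.72 (luxury)

ΔQ = 813 − 1164.7 = -351.7; midpoint Q̄ = (1164.7 + 813)/2 = 988.85.
ΔI = 11550 − 14210 = -2660; midpoint Ī = (14210 + 11550)/2 = 12880.
η = (ΔQ/Q̄) ÷ (ΔI/Ī) = (-351.7/988.85) ÷ (-2660/12880) = 1.72.
η > 1 ⇒ luxury.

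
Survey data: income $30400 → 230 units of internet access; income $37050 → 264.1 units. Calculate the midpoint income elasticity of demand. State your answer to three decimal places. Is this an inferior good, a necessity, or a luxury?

ΔQ = 264.1 − 230 = 34.1; midpoint Q̄ = (230 + 264.1)/2 = 247.05.
ΔI = 37050 − 30400 = 6650; midpoint Ī = (30400 + 37050)/2 = 33725.
η = (ΔQ/Q̄) ÷ (ΔI/Ī) = (34.1/247.05) ÷ (6650/33725) = 0.700.
0 < η < 1 ⇒ necessity.

0.700 (necessity)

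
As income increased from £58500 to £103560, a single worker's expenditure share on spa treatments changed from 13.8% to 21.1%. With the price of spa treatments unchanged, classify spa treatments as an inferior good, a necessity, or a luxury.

The budget share rises as income rises, so η > 1.

luxury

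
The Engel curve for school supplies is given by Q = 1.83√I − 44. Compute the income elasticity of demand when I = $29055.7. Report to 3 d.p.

At I = 29055.7: Q = 267.937.
dQ/dI = 1.83/(2√I) = 0.00536791 at this income.
η = (dQ/dI)·(I/Q) = 0.00536791 × (29055.7/267.937) = 0.582.

0.582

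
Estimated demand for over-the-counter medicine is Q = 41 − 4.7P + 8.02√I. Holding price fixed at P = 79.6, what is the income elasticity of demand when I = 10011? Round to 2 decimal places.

At P = 79.6, I = 10011: Q = 469.321.
Holding P constant, ∂Q/∂I = 8.02/(2√I) = 0.040078.
η_I = (∂Q/∂I)·(I/Q) = 0.040078 × (10011/469.321) = 0.85.

0.85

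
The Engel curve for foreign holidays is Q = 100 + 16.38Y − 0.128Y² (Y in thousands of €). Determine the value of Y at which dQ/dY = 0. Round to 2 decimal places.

dQ/dY = 16.38 − 0.256Y.
The good is inferior where dQ/dY < 0. Setting dQ/dY = 0 gives Y = 16.38 / 0.256 = 63.98.

63.98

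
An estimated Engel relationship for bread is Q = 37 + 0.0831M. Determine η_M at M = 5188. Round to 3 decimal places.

0.921

At M = 5188: Q = 468.123.
dQ/dM = 0.0831.
η = (dQ/dM)·(M/Q) = 0.0831 × (5188/468.123) = 0.921.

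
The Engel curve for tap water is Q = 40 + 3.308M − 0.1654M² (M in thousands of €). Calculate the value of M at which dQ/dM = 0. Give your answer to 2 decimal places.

10.00

dQ/dM = 3.308 − 0.3308M.
The good is inferior where dQ/dM < 0. Setting dQ/dM = 0 gives M = 3.308 / 0.3308 = 10.00.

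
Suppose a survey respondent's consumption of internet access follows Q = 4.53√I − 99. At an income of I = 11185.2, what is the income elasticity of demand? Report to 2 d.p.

0.63

At I = 11185.2: Q = 380.093.
dQ/dI = 4.53/(2√I) = 0.0214164 at this income.
η = (dQ/dI)·(I/Q) = 0.0214164 × (11185.2/380.093) = 0.63.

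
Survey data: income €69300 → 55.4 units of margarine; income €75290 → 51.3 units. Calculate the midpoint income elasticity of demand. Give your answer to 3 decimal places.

ΔQ = 51.3 − 55.4 = -4.1; midpoint Q̄ = (55.4 + 51.3)/2 = 53.35.
ΔI = 75290 − 69300 = 5990; midpoint Ī = (69300 + 75290)/2 = 72295.
η = (ΔQ/Q̄) ÷ (ΔI/Ī) = (-4.1/53.35) ÷ (5990/72295) = -0.928.

-0.928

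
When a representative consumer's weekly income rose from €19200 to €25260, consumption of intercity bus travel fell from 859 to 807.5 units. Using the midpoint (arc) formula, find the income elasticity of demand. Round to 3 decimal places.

ΔQ = 807.5 − 859 = -51.5; midpoint Q̄ = (859 + 807.5)/2 = 833.25.
ΔI = 25260 − 19200 = 6060; midpoint Ī = (19200 + 25260)/2 = 22230.
η = (ΔQ/Q̄) ÷ (ΔI/Ī) = (-51.5/833.25) ÷ (6060/22230) = -0.227.

-0.227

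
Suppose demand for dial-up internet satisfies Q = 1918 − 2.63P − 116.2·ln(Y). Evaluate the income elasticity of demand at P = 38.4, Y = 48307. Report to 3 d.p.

-0.206

At P = 38.4, Y = 48307: Q = 563.752.
Holding P constant, ∂Q/∂Y = -116.2/Y = -0.00240545.
η_Y = (∂Q/∂Y)·(Y/Q) = -0.00240545 × (48307/563.752) = -0.206.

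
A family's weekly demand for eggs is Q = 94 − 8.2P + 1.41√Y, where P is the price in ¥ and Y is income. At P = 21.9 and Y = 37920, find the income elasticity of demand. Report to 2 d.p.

At P = 21.9, Y = 37920: Q = 188.990.
Holding P constant, ∂Q/∂Y = 1.41/(2√Y) = 0.00362039.
η_Y = (∂Q/∂Y)·(Y/Q) = 0.00362039 × (37920/188.990) = 0.73.

0.73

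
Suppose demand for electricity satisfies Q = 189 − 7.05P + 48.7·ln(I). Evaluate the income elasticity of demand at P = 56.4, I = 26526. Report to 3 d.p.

0.169

At P = 56.4, I = 26526: Q = 287.432.
Holding P constant, ∂Q/∂I = 48.7/I = 0.00183593.
η_I = (∂Q/∂I)·(I/Q) = 0.00183593 × (26526/287.432) = 0.169.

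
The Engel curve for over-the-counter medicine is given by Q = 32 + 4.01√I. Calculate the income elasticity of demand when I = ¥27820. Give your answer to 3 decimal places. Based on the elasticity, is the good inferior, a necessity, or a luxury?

0.477 (necessity)

At I = 27820: Q = 700.841.
dQ/dI = 4.01/(2√I) = 0.0120209 at this income.
η = (dQ/dI)·(I/Q) = 0.0120209 × (27820/700.841) = 0.477.
Since 0 < η < 1, the good is a necessity.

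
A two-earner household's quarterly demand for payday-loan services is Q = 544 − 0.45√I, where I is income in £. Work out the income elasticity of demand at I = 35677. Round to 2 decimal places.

-0.09

At I = 35677: Q = 459.002.
dQ/dI = -0.45/(2√I) = -0.00119121 at this income.
η = (dQ/dI)·(I/Q) = -0.00119121 × (35677/459.002) = -0.09.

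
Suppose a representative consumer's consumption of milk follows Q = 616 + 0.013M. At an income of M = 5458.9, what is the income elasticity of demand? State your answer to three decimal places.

At M = 5458.9: Q = 686.966.
dQ/dM = 0.013.
η = (dQ/dM)·(M/Q) = 0.013 × (5458.9/686.966) = 0.103.

0.103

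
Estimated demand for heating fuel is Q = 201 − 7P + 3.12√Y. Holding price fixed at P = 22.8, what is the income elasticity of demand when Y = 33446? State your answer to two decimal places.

At P = 22.8, Y = 33446: Q = 611.993.
Holding P constant, ∂Q/∂Y = 3.12/(2√Y) = 0.00853007.
η_Y = (∂Q/∂Y)·(Y/Q) = 0.00853007 × (33446/611.993) = 0.47.

0.47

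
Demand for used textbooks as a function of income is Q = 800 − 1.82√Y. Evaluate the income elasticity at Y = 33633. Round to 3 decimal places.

-0.358

At Y = 33633: Q = 466.225.
dQ/dY = -1.82/(2√Y) = -0.00496202 at this income.
η = (dQ/dY)·(Y/Q) = -0.00496202 × (33633/466.225) = -0.358.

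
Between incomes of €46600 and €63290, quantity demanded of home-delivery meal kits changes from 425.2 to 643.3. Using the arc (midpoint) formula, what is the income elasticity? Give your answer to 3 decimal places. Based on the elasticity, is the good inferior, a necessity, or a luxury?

1.344 (luxury)

ΔQ = 643.3 − 425.2 = 218.1; midpoint Q̄ = (425.2 + 643.3)/2 = 534.25.
ΔI = 63290 − 46600 = 16690; midpoint Ī = (46600 + 63290)/2 = 54945.
η = (ΔQ/Q̄) ÷ (ΔI/Ī) = (218.1/534.25) ÷ (16690/54945) = 1.344.
η > 1 ⇒ luxury.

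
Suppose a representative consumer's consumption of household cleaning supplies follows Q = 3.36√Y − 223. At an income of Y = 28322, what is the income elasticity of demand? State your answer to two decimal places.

0.83

At Y = 28322: Q = 342.459.
dQ/dY = 3.36/(2√Y) = 0.00998268 at this income.
η = (dQ/dY)·(Y/Q) = 0.00998268 × (28322/342.459) = 0.83.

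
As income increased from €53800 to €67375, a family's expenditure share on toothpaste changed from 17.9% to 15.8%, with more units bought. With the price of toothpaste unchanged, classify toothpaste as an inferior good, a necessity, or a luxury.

Quantity rises but the budget share falls as income rises, so 0 < η < 1.

necessity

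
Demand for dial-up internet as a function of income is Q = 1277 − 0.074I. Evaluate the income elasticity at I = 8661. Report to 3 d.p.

-1.008

At I = 8661: Q = 636.086.
dQ/dI = −0.074.
η = (dQ/dI)·(I/Q) = -0.074 × (8661/636.086) = -1.008.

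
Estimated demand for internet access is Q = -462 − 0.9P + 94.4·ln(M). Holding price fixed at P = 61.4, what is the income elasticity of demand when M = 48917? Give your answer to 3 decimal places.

At P = 61.4, M = 48917: Q = 502.060.
Holding P constant, ∂Q/∂M = 94.4/M = 0.0019298.
η_M = (∂Q/∂M)·(M/Q) = 0.0019298 × (48917/502.060) = 0.188.

0.188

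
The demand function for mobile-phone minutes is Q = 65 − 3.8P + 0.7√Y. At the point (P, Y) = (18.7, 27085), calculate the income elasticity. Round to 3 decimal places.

0.528

At P = 18.7, Y = 27085: Q = 109.143.
Holding P constant, ∂Q/∂Y = 0.7/(2√Y) = 0.00212669.
η_Y = (∂Q/∂Y)·(Y/Q) = 0.00212669 × (27085/109.143) = 0.528.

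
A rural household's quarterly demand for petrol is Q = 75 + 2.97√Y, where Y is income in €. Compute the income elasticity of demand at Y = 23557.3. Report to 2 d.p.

0.43

At Y = 23557.3: Q = 530.847.
dQ/dY = 2.97/(2√Y) = 0.00967528 at this income.
η = (dQ/dY)·(Y/Q) = 0.00967528 × (23557.3/530.847) = 0.43.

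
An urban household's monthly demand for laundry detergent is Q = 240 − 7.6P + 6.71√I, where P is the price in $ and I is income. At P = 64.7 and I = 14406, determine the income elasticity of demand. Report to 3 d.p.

At P = 64.7, I = 14406: Q = 553.648.
Holding P constant, ∂Q/∂I = 6.71/(2√I) = 0.0279525.
η_I = (∂Q/∂I)·(I/Q) = 0.0279525 × (14406/553.648) = 0.727.

0.727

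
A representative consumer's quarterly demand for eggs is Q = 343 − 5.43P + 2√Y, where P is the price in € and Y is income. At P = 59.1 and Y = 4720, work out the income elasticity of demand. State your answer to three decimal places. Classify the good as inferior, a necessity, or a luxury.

At P = 59.1, Y = 4720: Q = 159.492.
Holding P constant, ∂Q/∂Y = 2/(2√Y) = 0.0145556.
η_Y = (∂Q/∂Y)·(Y/Q) = 0.0145556 × (4720/159.492) = 0.431.
Since 0 < η < 1, this is a necessity.

0.431 (necessity)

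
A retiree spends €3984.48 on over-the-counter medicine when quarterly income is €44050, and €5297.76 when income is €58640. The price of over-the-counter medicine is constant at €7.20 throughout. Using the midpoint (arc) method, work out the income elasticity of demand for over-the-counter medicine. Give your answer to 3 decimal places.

0.996

With a constant price, Q₁ = 3984.48/7.20 = 553.400 and Q₂ = 5297.76/7.20 = 735.800 (equivalently, work directly with expenditure since P cancels).
Midpoint %ΔQ = (5297.76 − 3984.48)/4641.12 = 0.28297; midpoint %ΔI = (58640 − 44050)/51345 = 0.28416.
η = 0.28297 / 0.28416 = 0.996.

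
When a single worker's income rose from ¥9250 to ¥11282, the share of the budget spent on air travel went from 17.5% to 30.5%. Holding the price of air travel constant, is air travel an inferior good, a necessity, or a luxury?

luxury

The budget share rises as income rises, so η > 1.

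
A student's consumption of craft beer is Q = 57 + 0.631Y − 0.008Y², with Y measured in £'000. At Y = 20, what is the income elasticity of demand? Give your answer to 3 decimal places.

At Y = 20: Q = 66.4200.
dQ/dY = 0.631 − 0.016Y = 0.31100.
η = (dQ/dY)·(Y/Q) = 0.31100 × (20/66.4200) = 0.094.

0.094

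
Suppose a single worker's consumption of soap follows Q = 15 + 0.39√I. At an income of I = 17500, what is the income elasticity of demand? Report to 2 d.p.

At I = 17500: Q = 66.592.
dQ/dI = 0.39/(2√I) = 0.00147406 at this income.
η = (dQ/dI)·(I/Q) = 0.00147406 × (17500/66.592) = 0.39.

0.39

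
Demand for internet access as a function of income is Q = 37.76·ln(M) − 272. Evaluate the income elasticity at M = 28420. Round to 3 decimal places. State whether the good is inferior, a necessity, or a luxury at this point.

At M = 28420: Q = 115.223.
dQ/dM = 37.76/M = 0.00132864 at this income.
η = (dQ/dM)·(M/Q) = 0.00132864 × (28420/115.223) = 0.328.
Since 0 < η < 1, the good is a necessity.

0.328 (necessity)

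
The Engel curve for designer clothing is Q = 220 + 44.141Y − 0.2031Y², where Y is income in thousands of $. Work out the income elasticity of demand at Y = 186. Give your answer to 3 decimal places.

At Y = 186: Q = 1403.7784.
dQ/dY = 44.141 − 0.4062Y = -31.41220.
η = (dQ/dY)·(Y/Q) = -31.41220 × (186/1403.7784) = -4.162.

-4.162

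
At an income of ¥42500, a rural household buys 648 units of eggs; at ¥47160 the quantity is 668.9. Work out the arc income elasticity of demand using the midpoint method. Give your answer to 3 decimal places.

0.305

ΔQ = 668.9 − 648 = 20.9; midpoint Q̄ = (648 + 668.9)/2 = 658.45.
ΔI = 47160 − 42500 = 4660; midpoint Ī = (42500 + 47160)/2 = 44830.
η = (ΔQ/Q̄) ÷ (ΔI/Ī) = (20.9/658.45) ÷ (4660/44830) = 0.305.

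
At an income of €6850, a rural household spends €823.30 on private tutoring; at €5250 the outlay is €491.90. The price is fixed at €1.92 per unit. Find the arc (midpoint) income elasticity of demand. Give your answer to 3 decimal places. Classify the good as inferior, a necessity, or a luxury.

With a constant price, Q₁ = 823.30/1.92 = 428.802 and Q₂ = 491.90/1.92 = 256.198 (equivalently, work directly with expenditure since P cancels).
Midpoint %ΔQ = (491.90 − 823.30)/657.60 = -0.50395; midpoint %ΔI = (5250 − 6850)/6050 = -0.26446.
η = -0.50395 / -0.26446 = 1.906.
η > 1 ⇒ luxury.

1.906 (luxury)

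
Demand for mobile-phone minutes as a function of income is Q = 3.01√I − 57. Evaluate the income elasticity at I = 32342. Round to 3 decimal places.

0.559

At I = 32342: Q = 484.315.
dQ/dI = 3.01/(2√I) = 0.0083686 at this income.
η = (dQ/dI)·(I/Q) = 0.0083686 × (32342/484.315) = 0.559.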